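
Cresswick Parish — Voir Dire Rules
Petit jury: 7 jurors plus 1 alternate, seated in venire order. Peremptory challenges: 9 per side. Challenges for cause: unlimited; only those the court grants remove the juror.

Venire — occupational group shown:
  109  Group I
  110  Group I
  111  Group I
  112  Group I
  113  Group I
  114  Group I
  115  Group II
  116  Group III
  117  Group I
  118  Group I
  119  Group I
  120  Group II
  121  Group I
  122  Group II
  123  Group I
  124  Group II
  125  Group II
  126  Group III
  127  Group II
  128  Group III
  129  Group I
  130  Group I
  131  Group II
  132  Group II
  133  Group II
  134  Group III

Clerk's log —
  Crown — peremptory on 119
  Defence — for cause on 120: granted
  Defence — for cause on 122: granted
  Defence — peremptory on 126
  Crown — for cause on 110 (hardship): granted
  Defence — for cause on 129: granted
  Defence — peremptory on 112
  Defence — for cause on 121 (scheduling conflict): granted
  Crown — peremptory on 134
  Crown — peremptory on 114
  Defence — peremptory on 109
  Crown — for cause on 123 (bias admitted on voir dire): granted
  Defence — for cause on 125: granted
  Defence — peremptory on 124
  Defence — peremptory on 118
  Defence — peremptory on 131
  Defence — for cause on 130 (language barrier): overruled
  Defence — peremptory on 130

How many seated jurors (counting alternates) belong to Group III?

Removed: #109, #110, #112, #114, #118, #119, #120, #121, #122, #123, #124, #125, #126, #129, #130, #131, #134.
Seated (8 incl. alternates): #111, #113, #115, #116, #117, #127, #128, #132.
Of those, in Group III: #116, #128 → 2.

2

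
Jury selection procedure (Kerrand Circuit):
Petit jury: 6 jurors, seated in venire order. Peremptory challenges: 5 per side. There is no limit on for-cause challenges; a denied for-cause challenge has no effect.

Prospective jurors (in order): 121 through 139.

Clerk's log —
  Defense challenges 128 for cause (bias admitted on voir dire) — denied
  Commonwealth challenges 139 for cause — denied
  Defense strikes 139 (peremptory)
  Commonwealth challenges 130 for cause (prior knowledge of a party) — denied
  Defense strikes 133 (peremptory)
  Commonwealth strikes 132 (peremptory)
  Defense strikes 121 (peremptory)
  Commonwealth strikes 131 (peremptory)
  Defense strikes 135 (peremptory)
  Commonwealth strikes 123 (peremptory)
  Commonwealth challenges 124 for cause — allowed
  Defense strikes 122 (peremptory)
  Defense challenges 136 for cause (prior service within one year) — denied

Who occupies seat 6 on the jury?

Removed: #121, #122, #123, #124, #131, #132, #133, #135, #139. (#128, #130, #136 stay — for-cause denied.)
Seating in order: seats 1–6 → #125, #126, #127, #128, #129, #130.
So seat 6 is #130.

130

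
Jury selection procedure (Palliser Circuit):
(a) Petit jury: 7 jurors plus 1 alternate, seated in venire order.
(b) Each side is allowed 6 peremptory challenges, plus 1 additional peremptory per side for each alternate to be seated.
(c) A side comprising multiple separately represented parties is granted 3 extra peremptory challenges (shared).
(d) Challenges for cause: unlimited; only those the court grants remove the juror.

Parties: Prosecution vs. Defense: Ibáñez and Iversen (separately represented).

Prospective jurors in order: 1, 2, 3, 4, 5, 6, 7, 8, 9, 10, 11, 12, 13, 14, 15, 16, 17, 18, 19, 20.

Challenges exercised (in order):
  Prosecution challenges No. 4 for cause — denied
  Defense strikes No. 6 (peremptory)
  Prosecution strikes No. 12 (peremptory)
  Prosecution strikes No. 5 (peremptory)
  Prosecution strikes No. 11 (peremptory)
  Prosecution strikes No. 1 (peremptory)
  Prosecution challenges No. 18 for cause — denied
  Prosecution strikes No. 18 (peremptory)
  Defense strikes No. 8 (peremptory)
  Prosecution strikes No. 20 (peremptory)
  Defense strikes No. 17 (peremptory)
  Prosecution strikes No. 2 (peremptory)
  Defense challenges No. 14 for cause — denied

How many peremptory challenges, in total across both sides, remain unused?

7

Prosecution allotment: 6 base + 1 × 1 alternate = 7. Defense allotment: 6 base + 1 × 1 alternate + 3 multi-party = 10.
Prosecution peremptories used: #12, #5, #11, #1, #18, #20, #2 — 7 (for-cause on #4, #18 don't count).
Defense peremptories used: #6, #8, #17 — 3 (the for-cause on #14 doesn't count).
Remaining: (7 − 7) + (10 − 3) = 7.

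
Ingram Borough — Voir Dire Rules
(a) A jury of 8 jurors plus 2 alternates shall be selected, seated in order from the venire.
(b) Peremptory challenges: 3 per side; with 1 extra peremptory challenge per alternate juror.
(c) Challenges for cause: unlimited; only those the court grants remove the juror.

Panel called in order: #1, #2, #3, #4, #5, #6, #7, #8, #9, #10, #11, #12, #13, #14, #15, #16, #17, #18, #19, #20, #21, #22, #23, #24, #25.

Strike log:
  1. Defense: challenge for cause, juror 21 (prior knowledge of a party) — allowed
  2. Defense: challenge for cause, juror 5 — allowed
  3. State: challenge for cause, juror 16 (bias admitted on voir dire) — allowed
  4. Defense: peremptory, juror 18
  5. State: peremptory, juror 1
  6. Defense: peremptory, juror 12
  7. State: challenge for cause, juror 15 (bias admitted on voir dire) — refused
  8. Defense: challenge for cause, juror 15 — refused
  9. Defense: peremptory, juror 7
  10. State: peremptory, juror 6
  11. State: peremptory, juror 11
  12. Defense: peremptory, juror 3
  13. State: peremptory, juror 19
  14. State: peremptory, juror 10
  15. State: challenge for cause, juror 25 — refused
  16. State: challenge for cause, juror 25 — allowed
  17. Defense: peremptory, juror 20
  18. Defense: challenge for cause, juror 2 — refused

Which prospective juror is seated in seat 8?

Removed: #1, #3, #5, #6, #7, #10, #11, #12, #16, #18, #19, #20, #21, #25. (#2, #15 stay — for-cause denied.)
Filling seats in venire order through position 8: #2, #4, #8, #9, #13, #14, #15, #17.
So seat 8 is #17.

17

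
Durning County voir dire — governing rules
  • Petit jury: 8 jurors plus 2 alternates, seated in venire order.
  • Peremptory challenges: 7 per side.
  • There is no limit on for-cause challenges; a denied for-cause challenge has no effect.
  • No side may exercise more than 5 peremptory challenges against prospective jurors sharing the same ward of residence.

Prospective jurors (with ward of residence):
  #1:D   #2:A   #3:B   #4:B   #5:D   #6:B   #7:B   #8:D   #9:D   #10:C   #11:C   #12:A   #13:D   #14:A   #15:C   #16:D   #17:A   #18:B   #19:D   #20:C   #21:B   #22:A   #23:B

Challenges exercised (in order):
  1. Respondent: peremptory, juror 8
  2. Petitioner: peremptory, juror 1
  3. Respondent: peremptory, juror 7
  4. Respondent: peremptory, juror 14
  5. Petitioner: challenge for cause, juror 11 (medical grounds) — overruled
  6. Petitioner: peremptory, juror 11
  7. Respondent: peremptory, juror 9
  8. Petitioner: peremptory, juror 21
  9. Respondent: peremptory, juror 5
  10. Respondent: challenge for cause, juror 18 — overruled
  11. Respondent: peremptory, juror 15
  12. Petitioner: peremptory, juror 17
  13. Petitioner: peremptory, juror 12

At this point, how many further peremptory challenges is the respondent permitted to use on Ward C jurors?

1

Respondent peremptories so far: #8, #7, #14, #9, #5, #15 — 6 of 7 used, 1 left overall.
Against Ward C: #15 — 1 used; per-ward cap 5 leaves 4.
Binding limit: min(1, 4) = 1.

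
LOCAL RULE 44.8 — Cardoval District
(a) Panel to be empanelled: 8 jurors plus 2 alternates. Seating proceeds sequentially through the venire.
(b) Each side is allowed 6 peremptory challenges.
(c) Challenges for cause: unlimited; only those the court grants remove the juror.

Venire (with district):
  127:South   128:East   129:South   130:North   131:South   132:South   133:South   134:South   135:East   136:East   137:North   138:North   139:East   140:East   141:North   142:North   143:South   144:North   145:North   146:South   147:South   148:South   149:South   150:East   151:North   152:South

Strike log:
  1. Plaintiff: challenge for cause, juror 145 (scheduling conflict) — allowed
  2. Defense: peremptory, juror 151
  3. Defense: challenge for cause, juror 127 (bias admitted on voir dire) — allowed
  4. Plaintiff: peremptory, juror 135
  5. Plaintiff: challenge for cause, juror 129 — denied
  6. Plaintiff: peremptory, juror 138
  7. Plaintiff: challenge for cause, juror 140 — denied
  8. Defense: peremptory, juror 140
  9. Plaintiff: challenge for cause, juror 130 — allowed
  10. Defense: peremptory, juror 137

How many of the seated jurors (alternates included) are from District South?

Removed: #127, #130, #135, #137, #138, #140, #145, #151.
Seated (10 incl. alternates): #128, #129, #131, #132, #133, #134, #136, #139, #141, #142.
Of those, in District South: #129, #131, #132, #133, #134 → 5.

5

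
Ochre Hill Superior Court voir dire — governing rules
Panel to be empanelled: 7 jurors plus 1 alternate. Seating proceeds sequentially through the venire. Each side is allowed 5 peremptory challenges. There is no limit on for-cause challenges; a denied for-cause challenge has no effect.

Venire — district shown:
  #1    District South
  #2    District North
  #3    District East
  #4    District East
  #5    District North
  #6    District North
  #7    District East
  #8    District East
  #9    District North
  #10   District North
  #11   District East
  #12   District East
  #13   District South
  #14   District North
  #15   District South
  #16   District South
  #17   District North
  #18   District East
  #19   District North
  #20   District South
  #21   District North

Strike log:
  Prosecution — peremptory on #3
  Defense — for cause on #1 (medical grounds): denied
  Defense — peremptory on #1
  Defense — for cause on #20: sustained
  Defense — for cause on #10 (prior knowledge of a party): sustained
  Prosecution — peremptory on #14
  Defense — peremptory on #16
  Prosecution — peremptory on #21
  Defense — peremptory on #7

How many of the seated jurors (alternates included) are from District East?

Removed: #1, #3, #7, #10, #14, #16, #20, #21.
Seated (8 incl. alternates): #2, #4, #5, #6, #8, #9, #11, #12.
Of those, in District East: #4, #8, #11, #12 → 4.

4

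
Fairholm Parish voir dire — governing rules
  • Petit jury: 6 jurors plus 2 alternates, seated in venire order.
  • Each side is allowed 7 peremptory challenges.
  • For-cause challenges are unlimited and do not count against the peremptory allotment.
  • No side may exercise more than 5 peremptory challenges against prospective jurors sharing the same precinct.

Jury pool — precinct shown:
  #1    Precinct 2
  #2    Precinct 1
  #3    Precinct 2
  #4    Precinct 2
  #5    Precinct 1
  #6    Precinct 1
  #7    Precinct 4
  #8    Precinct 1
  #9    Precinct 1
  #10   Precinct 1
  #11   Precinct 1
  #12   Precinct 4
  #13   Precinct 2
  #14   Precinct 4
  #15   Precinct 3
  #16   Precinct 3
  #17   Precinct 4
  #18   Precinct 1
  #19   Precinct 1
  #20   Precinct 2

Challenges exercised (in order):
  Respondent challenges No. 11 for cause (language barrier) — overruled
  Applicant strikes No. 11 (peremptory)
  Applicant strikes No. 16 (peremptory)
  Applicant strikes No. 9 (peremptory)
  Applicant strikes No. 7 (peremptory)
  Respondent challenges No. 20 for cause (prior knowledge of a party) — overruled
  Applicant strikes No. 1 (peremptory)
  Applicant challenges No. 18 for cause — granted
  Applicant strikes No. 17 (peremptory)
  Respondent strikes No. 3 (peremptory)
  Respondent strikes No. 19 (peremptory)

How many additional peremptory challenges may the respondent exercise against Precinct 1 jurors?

4

Respondent peremptories so far: #3, #19 — 2 of 7 used, 5 left overall.
Against Precinct 1: #19 — 1 used; per-precinct cap 5 leaves 4.
Binding limit: min(5, 4) = 4.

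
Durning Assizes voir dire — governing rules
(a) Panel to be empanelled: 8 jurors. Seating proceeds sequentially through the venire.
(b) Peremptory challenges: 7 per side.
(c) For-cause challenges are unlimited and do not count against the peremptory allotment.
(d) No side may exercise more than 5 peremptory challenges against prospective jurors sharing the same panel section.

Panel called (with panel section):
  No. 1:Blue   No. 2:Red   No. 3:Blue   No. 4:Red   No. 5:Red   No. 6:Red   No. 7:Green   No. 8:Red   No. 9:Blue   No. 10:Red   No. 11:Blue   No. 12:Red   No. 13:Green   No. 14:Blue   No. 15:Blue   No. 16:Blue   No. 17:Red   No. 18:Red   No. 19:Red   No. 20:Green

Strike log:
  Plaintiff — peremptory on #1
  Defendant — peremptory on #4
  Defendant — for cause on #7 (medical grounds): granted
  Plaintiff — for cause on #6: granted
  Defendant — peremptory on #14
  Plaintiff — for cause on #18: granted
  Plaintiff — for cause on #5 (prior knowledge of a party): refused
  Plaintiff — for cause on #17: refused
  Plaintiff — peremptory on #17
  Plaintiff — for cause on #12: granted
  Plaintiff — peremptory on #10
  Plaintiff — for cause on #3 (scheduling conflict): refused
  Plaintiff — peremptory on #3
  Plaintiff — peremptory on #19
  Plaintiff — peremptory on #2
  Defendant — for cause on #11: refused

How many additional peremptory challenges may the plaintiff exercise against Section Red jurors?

1

Plaintiff peremptories so far: #1, #17, #10, #3, #19, #2 — 6 of 7 used, 1 left overall.
Against Section Red: #17, #10, #19, #2 — 4 used; per-section cap 5 leaves 1.
Binding limit: min(1, 1) = 1.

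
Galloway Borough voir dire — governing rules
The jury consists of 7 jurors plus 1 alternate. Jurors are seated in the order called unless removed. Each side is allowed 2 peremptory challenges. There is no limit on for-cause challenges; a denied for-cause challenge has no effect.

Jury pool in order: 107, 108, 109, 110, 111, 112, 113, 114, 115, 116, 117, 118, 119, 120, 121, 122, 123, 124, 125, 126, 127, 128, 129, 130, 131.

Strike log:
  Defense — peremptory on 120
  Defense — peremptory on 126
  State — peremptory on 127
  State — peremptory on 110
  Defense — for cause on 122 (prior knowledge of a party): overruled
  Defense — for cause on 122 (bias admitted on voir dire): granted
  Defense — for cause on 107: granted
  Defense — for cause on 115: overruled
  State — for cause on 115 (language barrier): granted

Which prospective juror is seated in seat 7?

116

Removed: #107, #110, #115, #120, #122, #126, #127.
Seating in order: seats 1–7 → #108, #109, #111, #112, #113, #114, #116; alternates → #117.
So seat 7 is #116.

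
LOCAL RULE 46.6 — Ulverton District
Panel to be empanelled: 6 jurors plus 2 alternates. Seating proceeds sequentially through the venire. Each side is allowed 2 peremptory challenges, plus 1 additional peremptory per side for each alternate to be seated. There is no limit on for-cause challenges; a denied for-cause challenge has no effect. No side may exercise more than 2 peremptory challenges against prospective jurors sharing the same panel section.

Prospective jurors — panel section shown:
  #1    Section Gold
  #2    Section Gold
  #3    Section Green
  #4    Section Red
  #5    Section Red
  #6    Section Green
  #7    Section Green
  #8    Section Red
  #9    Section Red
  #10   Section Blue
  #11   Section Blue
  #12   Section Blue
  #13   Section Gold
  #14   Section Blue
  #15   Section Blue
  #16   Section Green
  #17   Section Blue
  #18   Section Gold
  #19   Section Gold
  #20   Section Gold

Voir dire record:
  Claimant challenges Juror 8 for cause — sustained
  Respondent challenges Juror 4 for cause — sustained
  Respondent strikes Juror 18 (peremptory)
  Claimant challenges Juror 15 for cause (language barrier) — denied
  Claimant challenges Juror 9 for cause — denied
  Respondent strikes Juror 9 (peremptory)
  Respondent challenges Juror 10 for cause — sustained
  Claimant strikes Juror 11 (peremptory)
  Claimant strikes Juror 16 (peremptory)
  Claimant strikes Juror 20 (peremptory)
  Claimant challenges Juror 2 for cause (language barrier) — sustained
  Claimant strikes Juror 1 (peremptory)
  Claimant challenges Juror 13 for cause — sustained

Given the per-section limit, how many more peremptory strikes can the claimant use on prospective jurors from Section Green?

Claimant peremptories so far: #11, #16, #20, #1 — 4 of 4 used, 0 left overall.
Against Section Green: #16 — 1 used; per-section cap 2 leaves 1.
Binding limit: min(0, 1) = 0.

0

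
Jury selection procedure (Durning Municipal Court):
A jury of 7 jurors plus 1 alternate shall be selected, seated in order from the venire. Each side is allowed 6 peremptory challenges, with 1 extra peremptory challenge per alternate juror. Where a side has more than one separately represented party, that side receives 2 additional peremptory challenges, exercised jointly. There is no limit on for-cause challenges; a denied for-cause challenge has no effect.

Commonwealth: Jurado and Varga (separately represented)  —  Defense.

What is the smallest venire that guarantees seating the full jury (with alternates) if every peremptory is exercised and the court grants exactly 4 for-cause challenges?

28

Seats to fill: 7 + 1 alternates = 8.
Peremptories — Commonwealth: 6 + 1×1 + 2 = 9; Defense: 6 + 1×1 = 7; total 16.
For-cause removals: 4.
Minimum venire: 8 + 16 + 4 = 28.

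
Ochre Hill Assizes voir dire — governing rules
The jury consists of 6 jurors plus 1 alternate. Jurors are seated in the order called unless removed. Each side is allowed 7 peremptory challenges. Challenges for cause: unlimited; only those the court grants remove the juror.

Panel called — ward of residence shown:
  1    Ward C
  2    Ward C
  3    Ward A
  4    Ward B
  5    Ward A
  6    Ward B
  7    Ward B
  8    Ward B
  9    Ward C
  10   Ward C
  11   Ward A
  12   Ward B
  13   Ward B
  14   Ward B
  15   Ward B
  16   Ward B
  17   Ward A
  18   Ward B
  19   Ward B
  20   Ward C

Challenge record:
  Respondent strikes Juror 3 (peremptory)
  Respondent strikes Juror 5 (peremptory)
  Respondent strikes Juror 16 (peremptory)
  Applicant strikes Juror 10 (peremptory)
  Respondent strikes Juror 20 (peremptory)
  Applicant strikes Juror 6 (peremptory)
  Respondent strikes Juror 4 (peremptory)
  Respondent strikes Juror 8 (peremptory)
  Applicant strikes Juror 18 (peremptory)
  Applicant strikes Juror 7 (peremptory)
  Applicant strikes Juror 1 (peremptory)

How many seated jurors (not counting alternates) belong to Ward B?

3

Removed: #1, #3, #4, #5, #6, #7, #8, #10, #16, #18, #20.
Seated jurors 1–6: #2, #9, #11, #12, #13, #14 (alternates #15 not counted).
Of those, in Ward B: #12, #13, #14 → 3.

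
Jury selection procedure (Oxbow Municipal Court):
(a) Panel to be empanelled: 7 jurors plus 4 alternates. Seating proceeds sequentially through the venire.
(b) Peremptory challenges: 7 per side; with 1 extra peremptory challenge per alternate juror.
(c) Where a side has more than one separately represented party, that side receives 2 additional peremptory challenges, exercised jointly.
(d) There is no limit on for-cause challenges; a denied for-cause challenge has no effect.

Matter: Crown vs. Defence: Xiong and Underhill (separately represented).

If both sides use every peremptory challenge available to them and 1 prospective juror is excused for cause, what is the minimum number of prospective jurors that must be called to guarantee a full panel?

Seats to fill: 7 + 4 alternates = 11.
Peremptories — Crown: 7 + 1×4 = 11; Defence: 7 + 1×4 + 2 = 13; total 24.
For-cause removals: 1.
Minimum venire: 11 + 24 + 1 = 36.

36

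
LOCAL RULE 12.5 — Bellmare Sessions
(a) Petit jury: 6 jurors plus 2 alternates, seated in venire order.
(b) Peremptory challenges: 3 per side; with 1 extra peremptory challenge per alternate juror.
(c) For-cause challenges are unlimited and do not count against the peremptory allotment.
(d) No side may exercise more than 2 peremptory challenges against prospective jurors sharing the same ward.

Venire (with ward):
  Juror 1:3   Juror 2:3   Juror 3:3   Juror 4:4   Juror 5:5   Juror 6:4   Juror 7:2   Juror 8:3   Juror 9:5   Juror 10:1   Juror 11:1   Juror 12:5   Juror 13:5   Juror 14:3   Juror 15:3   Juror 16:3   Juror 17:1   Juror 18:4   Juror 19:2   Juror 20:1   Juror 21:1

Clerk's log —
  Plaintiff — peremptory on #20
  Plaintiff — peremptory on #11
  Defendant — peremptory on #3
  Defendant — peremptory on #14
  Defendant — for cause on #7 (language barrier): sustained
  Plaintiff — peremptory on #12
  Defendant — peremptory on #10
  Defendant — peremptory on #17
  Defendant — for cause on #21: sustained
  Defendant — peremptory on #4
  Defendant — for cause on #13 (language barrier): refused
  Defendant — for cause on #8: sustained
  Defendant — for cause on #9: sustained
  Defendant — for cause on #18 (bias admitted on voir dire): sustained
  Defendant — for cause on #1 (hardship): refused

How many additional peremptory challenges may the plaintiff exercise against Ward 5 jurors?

Plaintiff peremptories so far: #20, #11, #12 — 3 of 5 used, 2 left overall.
Against Ward 5: #12 — 1 used; per-ward cap 2 leaves 1.
Binding limit: min(2, 1) = 1.

1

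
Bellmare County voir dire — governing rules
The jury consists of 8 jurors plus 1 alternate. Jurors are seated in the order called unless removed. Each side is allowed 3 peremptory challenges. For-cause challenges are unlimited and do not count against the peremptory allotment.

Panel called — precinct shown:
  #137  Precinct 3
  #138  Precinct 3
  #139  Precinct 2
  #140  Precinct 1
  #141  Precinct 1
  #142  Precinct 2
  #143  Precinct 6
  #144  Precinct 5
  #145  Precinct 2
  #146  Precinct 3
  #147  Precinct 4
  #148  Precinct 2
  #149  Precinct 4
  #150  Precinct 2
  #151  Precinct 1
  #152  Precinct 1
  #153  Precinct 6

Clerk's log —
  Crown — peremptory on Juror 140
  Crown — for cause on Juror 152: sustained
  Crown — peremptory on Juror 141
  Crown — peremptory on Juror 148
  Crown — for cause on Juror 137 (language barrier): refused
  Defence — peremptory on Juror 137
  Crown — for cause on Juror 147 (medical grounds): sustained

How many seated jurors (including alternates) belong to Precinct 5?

1

Removed: #137, #140, #141, #147, #148, #152.
Seated (9 incl. alternates): #138, #139, #142, #143, #144, #145, #146, #149, #150.
Of those, in Precinct 5: #144 → 1.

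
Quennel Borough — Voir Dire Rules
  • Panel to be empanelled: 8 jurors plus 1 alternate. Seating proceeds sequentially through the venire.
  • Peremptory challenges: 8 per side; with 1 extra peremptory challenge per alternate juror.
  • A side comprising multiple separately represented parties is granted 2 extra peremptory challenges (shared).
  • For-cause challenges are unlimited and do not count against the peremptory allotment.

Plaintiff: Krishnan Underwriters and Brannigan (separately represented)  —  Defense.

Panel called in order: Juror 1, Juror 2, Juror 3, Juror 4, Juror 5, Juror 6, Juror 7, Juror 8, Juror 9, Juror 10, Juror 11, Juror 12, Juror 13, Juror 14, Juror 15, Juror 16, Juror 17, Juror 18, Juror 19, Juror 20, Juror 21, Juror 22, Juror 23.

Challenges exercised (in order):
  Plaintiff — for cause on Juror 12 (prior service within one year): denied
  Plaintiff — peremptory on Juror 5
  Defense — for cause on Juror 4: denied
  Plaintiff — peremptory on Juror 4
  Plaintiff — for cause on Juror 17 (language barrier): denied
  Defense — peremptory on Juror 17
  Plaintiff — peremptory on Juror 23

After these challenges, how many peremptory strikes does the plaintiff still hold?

Plaintiff allotment: 8 base + 1 × 1 alternate + 2 multi-party = 11.
Plaintiff peremptories used: #5, #4, #23 — 3 (for-cause on #12, #17 don't count).
Remaining: 11 − 3 = 8.

8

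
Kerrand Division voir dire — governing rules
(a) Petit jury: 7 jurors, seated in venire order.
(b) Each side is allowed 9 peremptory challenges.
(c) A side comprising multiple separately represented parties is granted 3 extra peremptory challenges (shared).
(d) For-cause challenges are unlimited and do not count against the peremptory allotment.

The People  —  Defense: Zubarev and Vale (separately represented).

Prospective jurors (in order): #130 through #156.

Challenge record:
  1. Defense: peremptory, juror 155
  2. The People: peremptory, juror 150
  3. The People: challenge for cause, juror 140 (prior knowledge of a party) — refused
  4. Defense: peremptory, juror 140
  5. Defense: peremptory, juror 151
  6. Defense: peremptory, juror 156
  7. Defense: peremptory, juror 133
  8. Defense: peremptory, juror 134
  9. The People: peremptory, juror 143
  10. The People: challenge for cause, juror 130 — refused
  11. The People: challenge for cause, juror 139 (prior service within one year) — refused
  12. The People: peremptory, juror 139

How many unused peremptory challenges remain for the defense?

Defense allotment: 9 base + 3 multi-party = 12.
Defense peremptories used: #155, #140, #151, #156, #133, #134 — 6.
Remaining: 12 − 6 = 6.

6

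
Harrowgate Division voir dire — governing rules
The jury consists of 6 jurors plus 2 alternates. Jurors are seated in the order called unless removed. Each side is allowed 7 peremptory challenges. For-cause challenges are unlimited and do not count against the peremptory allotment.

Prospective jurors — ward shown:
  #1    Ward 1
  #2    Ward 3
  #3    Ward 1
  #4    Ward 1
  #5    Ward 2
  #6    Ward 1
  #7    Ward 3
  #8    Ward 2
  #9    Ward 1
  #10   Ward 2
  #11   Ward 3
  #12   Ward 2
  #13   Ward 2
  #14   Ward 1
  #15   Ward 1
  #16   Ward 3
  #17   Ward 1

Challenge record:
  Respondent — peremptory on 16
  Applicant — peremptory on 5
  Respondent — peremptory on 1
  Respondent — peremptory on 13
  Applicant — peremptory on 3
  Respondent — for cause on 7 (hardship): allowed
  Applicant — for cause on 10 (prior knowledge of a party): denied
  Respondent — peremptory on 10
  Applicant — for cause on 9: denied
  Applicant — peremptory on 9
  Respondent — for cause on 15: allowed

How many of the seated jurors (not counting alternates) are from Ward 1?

Removed: #1, #3, #5, #7, #9, #10, #13, #15, #16.
Seated jurors 1–6: #2, #4, #6, #8, #11, #12 (alternates #14, #17 not counted).
Of those, in Ward 1: #4, #6 → 2.

2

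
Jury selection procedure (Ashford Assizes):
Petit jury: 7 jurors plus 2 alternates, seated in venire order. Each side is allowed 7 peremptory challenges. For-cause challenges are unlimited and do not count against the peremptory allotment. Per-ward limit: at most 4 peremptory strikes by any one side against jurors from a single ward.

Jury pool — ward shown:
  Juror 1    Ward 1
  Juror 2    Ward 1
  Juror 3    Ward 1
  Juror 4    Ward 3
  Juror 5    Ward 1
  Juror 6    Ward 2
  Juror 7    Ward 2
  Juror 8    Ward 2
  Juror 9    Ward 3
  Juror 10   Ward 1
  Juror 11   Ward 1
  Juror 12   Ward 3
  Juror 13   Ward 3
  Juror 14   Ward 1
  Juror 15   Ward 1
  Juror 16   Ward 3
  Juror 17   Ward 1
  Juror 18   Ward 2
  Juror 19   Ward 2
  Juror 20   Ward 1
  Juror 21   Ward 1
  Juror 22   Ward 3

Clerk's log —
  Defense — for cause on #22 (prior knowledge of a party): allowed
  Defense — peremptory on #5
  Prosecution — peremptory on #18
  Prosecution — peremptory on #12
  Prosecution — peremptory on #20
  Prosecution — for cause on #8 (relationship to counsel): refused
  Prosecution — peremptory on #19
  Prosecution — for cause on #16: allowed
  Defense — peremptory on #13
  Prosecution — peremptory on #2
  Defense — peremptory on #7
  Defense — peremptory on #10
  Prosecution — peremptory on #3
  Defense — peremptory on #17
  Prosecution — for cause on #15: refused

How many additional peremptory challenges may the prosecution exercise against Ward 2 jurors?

Prosecution peremptories so far: #18, #12, #20, #19, #2, #3 — 6 of 7 used, 1 left overall.
Against Ward 2: #18, #19 — 2 used; per-ward cap 4 leaves 2.
Binding limit: min(1, 2) = 1.

1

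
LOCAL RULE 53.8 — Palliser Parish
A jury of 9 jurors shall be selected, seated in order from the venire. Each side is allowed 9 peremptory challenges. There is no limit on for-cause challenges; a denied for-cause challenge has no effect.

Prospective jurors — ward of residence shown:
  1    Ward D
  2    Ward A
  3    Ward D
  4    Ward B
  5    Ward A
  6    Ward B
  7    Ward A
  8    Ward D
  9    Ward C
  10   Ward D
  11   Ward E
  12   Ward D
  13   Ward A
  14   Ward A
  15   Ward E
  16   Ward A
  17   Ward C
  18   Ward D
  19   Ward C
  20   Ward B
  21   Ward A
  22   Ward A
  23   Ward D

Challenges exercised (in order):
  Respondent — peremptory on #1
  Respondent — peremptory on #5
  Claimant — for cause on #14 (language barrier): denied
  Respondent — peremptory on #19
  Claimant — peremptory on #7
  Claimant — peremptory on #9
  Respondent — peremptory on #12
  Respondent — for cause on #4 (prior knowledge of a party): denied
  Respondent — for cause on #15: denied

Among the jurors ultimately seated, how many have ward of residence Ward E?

1

Removed: #1, #5, #7, #9, #12, #19.
Seated jurors 1–9: #2, #3, #4, #6, #8, #10, #11, #13, #14.
Of those, in Ward E: #11 → 1.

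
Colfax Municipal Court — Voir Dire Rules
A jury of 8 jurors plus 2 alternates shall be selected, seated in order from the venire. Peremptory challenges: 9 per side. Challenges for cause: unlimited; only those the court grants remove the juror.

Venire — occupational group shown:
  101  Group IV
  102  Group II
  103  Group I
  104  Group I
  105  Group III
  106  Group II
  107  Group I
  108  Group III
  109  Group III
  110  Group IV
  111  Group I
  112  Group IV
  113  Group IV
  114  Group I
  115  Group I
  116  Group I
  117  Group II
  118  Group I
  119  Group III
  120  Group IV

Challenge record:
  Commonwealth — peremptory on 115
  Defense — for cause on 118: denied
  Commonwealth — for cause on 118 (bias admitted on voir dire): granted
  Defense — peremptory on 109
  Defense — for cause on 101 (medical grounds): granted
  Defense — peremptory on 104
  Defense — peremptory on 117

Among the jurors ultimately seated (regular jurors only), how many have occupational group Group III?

Removed: #101, #104, #109, #115, #117, #118.
Seated jurors 1–8: #102, #103, #105, #106, #107, #108, #110, #111 (alternates #112, #113 not counted).
Of those, in Group III: #105, #108 → 2.

2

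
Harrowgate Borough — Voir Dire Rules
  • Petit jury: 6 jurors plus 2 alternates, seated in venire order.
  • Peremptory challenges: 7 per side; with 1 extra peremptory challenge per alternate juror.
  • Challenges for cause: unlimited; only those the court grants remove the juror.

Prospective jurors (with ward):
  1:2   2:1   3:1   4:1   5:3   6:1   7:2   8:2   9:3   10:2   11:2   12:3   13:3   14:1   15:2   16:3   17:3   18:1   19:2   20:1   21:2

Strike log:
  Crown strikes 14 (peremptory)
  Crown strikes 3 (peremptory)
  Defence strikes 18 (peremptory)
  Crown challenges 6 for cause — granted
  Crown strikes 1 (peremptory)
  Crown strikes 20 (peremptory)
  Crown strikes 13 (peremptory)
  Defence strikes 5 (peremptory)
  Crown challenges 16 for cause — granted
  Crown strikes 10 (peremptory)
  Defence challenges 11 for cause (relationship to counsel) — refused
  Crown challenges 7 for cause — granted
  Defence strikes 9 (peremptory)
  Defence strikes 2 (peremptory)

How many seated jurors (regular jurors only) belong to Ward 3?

Removed: #1, #2, #3, #5, #6, #7, #9, #10, #13, #14, #16, #18, #20.
Seated jurors 1–6: #4, #8, #11, #12, #15, #17 (alternates #19, #21 not counted).
Of those, in Ward 3: #12, #17 → 2.

2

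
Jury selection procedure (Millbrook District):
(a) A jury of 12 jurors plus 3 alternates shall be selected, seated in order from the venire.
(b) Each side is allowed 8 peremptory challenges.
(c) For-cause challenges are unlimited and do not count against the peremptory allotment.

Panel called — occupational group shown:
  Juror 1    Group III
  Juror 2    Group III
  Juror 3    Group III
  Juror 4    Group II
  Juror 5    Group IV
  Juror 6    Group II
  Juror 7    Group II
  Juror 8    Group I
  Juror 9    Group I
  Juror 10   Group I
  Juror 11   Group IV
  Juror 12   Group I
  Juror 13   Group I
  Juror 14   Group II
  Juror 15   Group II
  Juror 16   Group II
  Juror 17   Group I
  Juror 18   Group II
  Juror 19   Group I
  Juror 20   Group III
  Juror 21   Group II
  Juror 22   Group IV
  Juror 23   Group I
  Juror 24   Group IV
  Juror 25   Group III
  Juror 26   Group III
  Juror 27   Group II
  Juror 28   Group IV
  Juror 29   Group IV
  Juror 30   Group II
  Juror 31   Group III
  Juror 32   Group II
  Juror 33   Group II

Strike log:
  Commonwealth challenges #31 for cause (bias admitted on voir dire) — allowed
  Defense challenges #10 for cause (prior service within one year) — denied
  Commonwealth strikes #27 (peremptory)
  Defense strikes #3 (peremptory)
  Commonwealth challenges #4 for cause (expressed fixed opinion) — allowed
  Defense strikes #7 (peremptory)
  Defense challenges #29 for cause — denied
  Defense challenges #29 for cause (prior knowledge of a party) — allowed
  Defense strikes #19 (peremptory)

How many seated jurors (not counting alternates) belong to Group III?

Removed: #3, #4, #7, #19, #27, #29, #31.
Seated jurors 1–12: #1, #2, #5, #6, #8, #9, #10, #11, #12, #13, #14, #15 (alternates #16, #17, #18 not counted).
Of those, in Group III: #1, #2 → 2.

2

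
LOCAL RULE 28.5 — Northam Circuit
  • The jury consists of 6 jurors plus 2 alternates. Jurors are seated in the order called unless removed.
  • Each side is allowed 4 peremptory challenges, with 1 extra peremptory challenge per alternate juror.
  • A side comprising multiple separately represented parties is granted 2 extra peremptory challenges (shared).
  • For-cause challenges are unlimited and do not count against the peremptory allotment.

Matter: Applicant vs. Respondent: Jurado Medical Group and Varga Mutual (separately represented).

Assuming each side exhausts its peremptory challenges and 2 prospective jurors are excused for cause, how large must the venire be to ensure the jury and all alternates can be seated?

24

Seats to fill: 6 + 2 alternates = 8.
Peremptories — Applicant: 4 + 1×2 = 6; Respondent: 4 + 1×2 + 2 = 8; total 14.
For-cause removals: 2.
Minimum venire: 8 + 14 + 2 = 24.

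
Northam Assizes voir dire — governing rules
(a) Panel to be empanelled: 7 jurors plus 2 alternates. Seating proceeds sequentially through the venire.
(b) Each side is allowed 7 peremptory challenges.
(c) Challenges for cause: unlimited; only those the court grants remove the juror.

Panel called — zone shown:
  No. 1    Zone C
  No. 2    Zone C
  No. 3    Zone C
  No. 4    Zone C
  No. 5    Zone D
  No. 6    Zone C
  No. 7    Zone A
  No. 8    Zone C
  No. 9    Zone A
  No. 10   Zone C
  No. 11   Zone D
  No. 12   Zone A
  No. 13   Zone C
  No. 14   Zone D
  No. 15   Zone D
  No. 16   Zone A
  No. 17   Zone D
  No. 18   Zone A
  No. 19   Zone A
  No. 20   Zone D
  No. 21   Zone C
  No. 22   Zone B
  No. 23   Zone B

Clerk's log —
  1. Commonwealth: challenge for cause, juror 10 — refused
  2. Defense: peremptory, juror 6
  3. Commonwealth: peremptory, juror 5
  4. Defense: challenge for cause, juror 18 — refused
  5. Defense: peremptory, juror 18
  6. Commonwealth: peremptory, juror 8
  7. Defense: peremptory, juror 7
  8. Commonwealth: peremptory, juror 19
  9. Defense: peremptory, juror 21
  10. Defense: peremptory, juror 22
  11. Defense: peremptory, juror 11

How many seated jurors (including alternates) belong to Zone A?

2

Removed: #5, #6, #7, #8, #11, #18, #19, #21, #22.
Seated (9 incl. alternates): #1, #2, #3, #4, #9, #10, #12, #13, #14.
Of those, in Zone A: #9, #12 → 2.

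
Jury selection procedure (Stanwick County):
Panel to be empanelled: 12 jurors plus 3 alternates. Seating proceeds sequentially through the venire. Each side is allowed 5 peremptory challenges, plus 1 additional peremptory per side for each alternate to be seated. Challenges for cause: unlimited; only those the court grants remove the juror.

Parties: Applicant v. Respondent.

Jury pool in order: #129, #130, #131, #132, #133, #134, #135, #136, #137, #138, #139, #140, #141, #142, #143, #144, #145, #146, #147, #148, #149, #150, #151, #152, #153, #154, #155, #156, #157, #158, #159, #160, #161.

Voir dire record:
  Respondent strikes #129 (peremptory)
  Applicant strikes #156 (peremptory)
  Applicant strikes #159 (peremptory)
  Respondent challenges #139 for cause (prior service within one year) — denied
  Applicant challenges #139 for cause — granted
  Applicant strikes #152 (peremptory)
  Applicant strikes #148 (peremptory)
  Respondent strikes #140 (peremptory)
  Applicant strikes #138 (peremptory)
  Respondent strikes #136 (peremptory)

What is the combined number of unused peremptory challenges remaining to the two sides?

8

Applicant allotment: 5 base + 1 × 3 alternates = 8. Respondent allotment: 5 base + 1 × 3 alternates = 8.
Applicant peremptories used: #156, #159, #152, #148, #138 — 5 (the for-cause on #139 doesn't count).
Respondent peremptories used: #129, #140, #136 — 3 (the for-cause on #139 doesn't count).
Remaining: (8 − 5) + (8 − 3) = 8.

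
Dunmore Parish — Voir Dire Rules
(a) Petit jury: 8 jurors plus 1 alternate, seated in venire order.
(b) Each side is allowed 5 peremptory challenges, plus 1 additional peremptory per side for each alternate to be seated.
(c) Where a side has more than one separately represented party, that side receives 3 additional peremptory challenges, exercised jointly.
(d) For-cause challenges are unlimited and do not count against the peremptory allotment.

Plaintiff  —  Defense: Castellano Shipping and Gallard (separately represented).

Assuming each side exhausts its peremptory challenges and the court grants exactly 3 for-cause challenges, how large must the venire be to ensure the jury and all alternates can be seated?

27

Seats to fill: 8 + 1 alternates = 9.
Peremptories — Plaintiff: 5 + 1×1 = 6; Defense: 5 + 1×1 + 3 = 9; total 15.
For-cause removals: 3.
Minimum venire: 9 + 15 + 3 = 27.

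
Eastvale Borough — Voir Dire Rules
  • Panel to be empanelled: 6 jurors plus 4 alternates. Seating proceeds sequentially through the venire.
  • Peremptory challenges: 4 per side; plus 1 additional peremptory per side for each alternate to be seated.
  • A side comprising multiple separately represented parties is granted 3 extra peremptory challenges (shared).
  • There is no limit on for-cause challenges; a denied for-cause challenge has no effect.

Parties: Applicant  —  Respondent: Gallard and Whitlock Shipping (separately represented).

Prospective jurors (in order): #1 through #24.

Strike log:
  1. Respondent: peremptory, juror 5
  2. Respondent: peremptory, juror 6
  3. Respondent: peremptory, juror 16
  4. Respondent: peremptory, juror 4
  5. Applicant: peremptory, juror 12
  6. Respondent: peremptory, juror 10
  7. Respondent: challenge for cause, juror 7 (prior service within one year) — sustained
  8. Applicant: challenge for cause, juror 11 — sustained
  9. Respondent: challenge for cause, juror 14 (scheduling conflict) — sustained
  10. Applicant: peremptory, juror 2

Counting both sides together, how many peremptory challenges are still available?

12

Applicant allotment: 4 base + 1 × 4 alternates = 8. Respondent allotment: 4 base + 1 × 4 alternates + 3 multi-party = 11.
Applicant peremptories used: #12, #2 — 2 (the for-cause on #11 doesn't count).
Respondent peremptories used: #5, #6, #16, #4, #10 — 5 (for-cause on #7, #14 don't count).
Remaining: (8 − 2) + (11 − 5) = 12.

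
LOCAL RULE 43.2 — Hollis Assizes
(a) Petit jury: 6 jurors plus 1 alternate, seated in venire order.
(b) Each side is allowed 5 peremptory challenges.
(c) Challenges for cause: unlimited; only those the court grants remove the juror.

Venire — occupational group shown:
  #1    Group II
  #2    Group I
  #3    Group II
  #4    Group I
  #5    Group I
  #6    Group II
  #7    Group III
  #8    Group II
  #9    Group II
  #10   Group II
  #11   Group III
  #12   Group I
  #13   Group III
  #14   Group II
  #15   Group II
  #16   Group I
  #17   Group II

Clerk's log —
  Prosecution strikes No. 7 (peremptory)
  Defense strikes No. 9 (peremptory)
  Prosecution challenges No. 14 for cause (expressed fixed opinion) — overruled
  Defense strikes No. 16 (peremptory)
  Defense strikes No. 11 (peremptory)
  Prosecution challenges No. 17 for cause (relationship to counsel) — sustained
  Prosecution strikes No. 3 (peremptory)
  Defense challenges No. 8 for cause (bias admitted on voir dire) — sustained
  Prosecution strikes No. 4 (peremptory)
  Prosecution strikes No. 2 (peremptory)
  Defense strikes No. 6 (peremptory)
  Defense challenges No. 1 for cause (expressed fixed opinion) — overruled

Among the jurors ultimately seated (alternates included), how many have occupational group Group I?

Removed: #2, #3, #4, #6, #7, #8, #9, #11, #16, #17.
Seated (7 incl. alternates): #1, #5, #10, #12, #13, #14, #15.
Of those, in Group I: #5, #12 → 2.

2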